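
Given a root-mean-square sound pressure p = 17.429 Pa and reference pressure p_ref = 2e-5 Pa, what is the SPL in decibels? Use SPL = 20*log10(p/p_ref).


p / p_ref = 17.429 / 2e-5 = 871450
SPL = 20 * log10(871450) = 118.8 dB


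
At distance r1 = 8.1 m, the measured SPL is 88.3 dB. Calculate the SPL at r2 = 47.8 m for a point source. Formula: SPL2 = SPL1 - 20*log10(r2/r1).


r2/r1 = 47.8/8.1 = 5.90123
Correction = 20*log10(5.90123) = 15.4189 dB
SPL2 = 88.3 - 15.4189 = 72.881 dB


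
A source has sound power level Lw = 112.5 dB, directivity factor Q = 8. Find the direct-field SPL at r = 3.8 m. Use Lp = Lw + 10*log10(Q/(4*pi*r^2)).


4*pi*r^2 = 4*pi*3.8^2 = 181.458 m^2
Q / (4*pi*r^2) = 8 / 181.458 = 0.0440873
Lp = 112.5 + 10*log10(0.0440873) = 98.943 dB


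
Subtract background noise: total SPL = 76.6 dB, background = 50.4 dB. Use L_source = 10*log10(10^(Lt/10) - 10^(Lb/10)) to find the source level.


10^(76.6/10) = 4.57088e+07
10^(50.4/10) = 109648
Difference = 4.57088e+07 - 109648 = 4.55992e+07
L_source = 10*log10(4.55992e+07) = 76.59 dB


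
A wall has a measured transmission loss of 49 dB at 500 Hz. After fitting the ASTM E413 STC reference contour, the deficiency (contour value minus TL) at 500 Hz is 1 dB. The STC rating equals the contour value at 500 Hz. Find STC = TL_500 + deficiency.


By ASTM E413, STC = value of the fitted reference contour at 500 Hz.
Contour value at 500 Hz = TL_500 + deficiency = 49 + 1 = 50
STC = 50


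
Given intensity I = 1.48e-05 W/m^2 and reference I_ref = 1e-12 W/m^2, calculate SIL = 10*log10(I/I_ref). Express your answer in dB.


I / I_ref = 1.48e-05 / 1e-12 = 1.48e+07
SIL = 10 * log10(1.48e+07) = 71.703 dB


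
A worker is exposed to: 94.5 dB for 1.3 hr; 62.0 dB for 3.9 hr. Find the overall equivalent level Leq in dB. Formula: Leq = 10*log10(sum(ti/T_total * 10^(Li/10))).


T_total = 1.3 + 3.9 = 5.2 hr
(1.3/5.2) * 10^(94.5/10) = 7.04596e+08
(3.9/5.2) * 10^(62.0/10) = 1.18867e+06
Sum = 7.04596e+08 + 1.18867e+06 = 7.05785e+08
Leq = 10*log10(7.05785e+08) = 88.487 dB


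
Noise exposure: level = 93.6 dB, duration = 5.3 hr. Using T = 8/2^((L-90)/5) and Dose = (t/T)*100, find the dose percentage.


T_allowed = 8 / 2^((93.6 - 90)/5) = 4.85678 hr
Dose = 5.3 / 4.85678 * 100 = 109.13 %


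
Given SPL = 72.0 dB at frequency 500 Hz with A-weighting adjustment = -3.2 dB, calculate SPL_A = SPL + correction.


A-weighting table: 500 Hz -> -3.2 dB correction
SPL_A = SPL + correction = 72.0 + (-3.2) = 68.8 dBA


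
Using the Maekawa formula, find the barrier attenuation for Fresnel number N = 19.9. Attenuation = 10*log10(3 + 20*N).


3 + 20*N = 3 + 20*19.9 = 401
Att = 10*log10(401) = 26.031 dB


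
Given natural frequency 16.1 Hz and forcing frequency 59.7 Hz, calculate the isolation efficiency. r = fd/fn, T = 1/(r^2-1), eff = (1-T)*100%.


r = 59.7 / 16.1 = 3.70807
r^2 - 1 = 3.70807^2 - 1 = 12.7498
T = 1/12.7498 = 0.0784326
Efficiency = (1 - 0.0784326)*100 = 92.157 %


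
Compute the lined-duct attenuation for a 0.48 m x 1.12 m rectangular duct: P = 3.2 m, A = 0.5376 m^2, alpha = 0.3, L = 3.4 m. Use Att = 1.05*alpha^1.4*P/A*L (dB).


alpha^1.4 = 0.3^1.4 = 0.18534
Attenuation rate = 1.05 * alpha^1.4 * P / A
= 1.05 * 0.18534 * 3.2 / 0.5376 = 1.15838 dB/m
Total Att = 1.15838 * 3.4 = 3.9385 dB


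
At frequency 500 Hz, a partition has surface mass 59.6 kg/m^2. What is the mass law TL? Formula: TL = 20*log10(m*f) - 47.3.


m * f = 59.6 * 500 = 29800
20*log10(29800) = 89.4843 dB
TL = 89.4843 - 47.3 = 42.184 dB


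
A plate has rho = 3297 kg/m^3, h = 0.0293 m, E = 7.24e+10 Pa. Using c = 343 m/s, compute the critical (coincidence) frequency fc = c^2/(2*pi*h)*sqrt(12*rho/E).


12*rho/E = 12*3297/7.24e+10 = 5.46464e-07
sqrt(12*rho/E) = sqrt(5.46464e-07) = 0.000739232
c^2/(2*pi*h) = 343^2/(2*pi*0.0293) = 639059
fc = 639059 * 0.000739232 = 472.41 Hz


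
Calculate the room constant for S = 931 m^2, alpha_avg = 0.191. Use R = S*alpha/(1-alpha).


R = 931 * 0.191 / (1 - 0.191) = 219.8 m^2


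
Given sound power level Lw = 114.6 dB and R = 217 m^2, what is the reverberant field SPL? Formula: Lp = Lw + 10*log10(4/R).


4/R = 4/217 = 0.0184332
Lp = 114.6 + 10*log10(0.0184332) = 97.256 dB


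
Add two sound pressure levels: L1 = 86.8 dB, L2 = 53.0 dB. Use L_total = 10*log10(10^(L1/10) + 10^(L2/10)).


10^(86.8/10) = 4.7863e+08
10^(53.0/10) = 199526
Sum = 4.7863e+08 + 199526 = 4.7883e+08
L_total = 10*log10(4.7883e+08) = 86.802 dB


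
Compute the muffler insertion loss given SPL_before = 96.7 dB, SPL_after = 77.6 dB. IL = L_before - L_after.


Insertion loss = SPL without muffler - SPL with muffler
IL = 96.7 - 77.6 = 19.1 dB


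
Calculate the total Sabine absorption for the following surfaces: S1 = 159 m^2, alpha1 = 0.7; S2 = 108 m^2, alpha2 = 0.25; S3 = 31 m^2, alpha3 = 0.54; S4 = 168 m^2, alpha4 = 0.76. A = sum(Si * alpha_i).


159 * 0.7 = 111.3
108 * 0.25 = 27
31 * 0.54 = 16.74
168 * 0.76 = 127.68
A_total = 111.3 + 27 + 16.74 + 127.68 = 282.72 m^2


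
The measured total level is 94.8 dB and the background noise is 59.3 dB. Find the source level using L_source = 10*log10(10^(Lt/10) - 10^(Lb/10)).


10^(94.8/10) = 3.01995e+09
10^(59.3/10) = 851138
Difference = 3.01995e+09 - 851138 = 3.0191e+09
L_source = 10*log10(3.0191e+09) = 94.799 dB


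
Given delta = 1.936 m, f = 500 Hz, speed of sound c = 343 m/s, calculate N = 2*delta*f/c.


N = 2*delta*f/c = 2*delta/lambda, where lambda = c/f
lambda = 343 / 500 = 0.686 m
N = 2 * 1.936 / 0.686 = 5.6443


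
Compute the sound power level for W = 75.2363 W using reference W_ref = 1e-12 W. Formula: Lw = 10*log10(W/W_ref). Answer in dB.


W / W_ref = 75.2363 / 1e-12 = 7.52363e+13
Lw = 10 * log10(7.52363e+13) = 138.76 dB


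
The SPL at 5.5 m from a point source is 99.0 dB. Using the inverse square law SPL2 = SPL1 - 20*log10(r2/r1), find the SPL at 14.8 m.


r2/r1 = 14.8/5.5 = 2.69091
Correction = 20*log10(2.69091) = 8.59798 dB
SPL2 = 99.0 - 8.59798 = 90.402 dB


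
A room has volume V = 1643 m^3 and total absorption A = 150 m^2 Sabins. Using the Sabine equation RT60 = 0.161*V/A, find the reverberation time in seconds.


RT60 = 0.161 * 1643 / 150 = 1.7635 s


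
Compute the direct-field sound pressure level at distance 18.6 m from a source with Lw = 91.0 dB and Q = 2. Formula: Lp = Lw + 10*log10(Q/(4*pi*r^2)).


4*pi*r^2 = 4*pi*18.6^2 = 4347.46 m^2
Q / (4*pi*r^2) = 2 / 4347.46 = 0.000460039
Lp = 91.0 + 10*log10(0.000460039) = 57.628 dB


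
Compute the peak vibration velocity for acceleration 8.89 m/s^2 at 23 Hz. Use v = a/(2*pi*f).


omega = 2*pi*f = 2*pi*23 = 144.513 rad/s
v = a / omega = 8.89 / 144.513 = 0.061517 m/s


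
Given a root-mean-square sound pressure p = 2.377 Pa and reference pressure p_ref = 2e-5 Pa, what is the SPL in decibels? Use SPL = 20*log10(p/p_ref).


p / p_ref = 2.377 / 2e-5 = 118850
SPL = 20 * log10(118850) = 101.5 dB


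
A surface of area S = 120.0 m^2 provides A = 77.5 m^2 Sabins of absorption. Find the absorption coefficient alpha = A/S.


Absorption coefficient = absorbed power / incident power
alpha = A / S = 77.5 / 120.0 = 0.64583


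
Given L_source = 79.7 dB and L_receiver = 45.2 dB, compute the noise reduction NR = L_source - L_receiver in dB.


NR = L_source - L_receiver (difference between source and receiving room levels)
NR = 79.7 - 45.2 = 34.5 dB


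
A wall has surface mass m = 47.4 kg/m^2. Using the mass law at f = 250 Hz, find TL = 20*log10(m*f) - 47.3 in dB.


m * f = 47.4 * 250 = 11850
20*log10(11850) = 81.4744 dB
TL = 81.4744 - 47.3 = 34.174 dB


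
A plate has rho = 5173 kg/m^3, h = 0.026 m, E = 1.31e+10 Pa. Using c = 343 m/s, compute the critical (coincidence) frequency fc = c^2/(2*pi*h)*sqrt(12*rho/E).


12*rho/E = 12*5173/1.31e+10 = 4.73863e-06
sqrt(12*rho/E) = sqrt(4.73863e-06) = 0.00217684
c^2/(2*pi*h) = 343^2/(2*pi*0.026) = 720170
fc = 720170 * 0.00217684 = 1567.7 Hz


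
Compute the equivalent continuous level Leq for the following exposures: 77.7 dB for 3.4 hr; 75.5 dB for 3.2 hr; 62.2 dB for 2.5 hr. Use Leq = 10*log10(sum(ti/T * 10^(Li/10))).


T_total = 3.4 + 3.2 + 2.5 = 9.1 hr
(3.4/9.1) * 10^(77.7/10) = 2.20008e+07
(3.2/9.1) * 10^(75.5/10) = 1.2477e+07
(2.5/9.1) * 10^(62.2/10) = 455930
Sum = 2.20008e+07 + 1.2477e+07 + 455930 = 3.49337e+07
Leq = 10*log10(3.49337e+07) = 75.432 dB


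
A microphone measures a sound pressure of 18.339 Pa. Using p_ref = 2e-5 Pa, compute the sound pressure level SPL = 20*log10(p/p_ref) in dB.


p / p_ref = 18.339 / 2e-5 = 916950
SPL = 20 * log10(916950) = 119.25 dB


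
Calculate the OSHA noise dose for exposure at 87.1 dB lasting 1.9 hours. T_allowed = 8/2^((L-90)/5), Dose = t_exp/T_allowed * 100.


T_allowed = 8 / 2^((87.1 - 90)/5) = 11.9588 hr
Dose = 1.9 / 11.9588 * 100 = 15.888 %


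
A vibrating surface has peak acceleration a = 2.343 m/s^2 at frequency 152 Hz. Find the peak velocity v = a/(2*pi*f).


omega = 2*pi*f = 2*pi*152 = 955.044 rad/s
v = a / omega = 2.343 / 955.044 = 0.0024533 m/s


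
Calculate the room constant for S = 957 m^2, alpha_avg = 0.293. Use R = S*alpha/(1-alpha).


R = 957 * 0.293 / (1 - 0.293) = 396.61 m^2


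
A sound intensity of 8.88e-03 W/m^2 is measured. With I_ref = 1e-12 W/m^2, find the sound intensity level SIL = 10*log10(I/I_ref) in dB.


I / I_ref = 8.88e-03 / 1e-12 = 8.88e+09
SIL = 10 * log10(8.88e+09) = 99.484 dB


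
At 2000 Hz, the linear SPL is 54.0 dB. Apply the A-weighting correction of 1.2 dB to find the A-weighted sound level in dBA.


A-weighting table: 2000 Hz -> 1.2 dB correction
SPL_A = SPL + correction = 54.0 + (1.2) = 55.2 dBA


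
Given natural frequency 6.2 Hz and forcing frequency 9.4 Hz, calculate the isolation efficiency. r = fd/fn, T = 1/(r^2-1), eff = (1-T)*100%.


r = 9.4 / 6.2 = 1.51613
r^2 - 1 = 1.51613^2 - 1 = 1.29865
T = 1/1.29865 = 0.77003
Efficiency = (1 - 0.77003)*100 = 22.997 %


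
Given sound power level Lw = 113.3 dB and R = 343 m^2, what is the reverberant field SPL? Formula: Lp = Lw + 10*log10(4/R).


4/R = 4/343 = 0.0116618
Lp = 113.3 + 10*log10(0.0116618) = 93.968 dB


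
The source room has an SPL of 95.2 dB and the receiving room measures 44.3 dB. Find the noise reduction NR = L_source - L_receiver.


NR = L_source - L_receiver (difference between source and receiving room levels)
NR = 95.2 - 44.3 = 50.9 dB


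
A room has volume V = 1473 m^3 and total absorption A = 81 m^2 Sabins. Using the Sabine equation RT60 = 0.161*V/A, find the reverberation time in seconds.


RT60 = 0.161 * 1473 / 81 = 2.9278 s


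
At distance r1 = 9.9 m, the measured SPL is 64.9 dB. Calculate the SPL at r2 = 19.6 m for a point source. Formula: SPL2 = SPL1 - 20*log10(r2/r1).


r2/r1 = 19.6/9.9 = 1.9798
Correction = 20*log10(1.9798) = 5.93243 dB
SPL2 = 64.9 - 5.93243 = 58.968 dB


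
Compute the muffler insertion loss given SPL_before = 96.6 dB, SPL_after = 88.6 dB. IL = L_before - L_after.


Insertion loss = SPL without muffler - SPL with muffler
IL = 96.6 - 88.6 = 8 dB


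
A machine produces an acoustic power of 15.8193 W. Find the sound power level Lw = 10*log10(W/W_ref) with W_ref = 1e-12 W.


W / W_ref = 15.8193 / 1e-12 = 1.58193e+13
Lw = 10 * log10(1.58193e+13) = 131.99 dB


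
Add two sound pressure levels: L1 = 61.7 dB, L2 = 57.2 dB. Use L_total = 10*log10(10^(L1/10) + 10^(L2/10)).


10^(61.7/10) = 1.47911e+06
10^(57.2/10) = 524807
Sum = 1.47911e+06 + 524807 = 2.00392e+06
L_total = 10*log10(2.00392e+06) = 63.019 dB


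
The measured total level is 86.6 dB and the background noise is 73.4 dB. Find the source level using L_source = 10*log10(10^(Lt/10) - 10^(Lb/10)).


10^(86.6/10) = 4.57088e+08
10^(73.4/10) = 2.18776e+07
Difference = 4.57088e+08 - 2.18776e+07 = 4.3521e+08
L_source = 10*log10(4.3521e+08) = 86.387 dB


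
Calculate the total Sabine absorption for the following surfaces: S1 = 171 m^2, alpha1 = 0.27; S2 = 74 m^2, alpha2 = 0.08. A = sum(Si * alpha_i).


171 * 0.27 = 46.17
74 * 0.08 = 5.92
A_total = 46.17 + 5.92 = 52.09 m^2


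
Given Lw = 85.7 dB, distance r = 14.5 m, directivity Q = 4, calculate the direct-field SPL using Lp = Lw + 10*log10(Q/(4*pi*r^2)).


4*pi*r^2 = 4*pi*14.5^2 = 2642.08 m^2
Q / (4*pi*r^2) = 4 / 2642.08 = 0.00151396
Lp = 85.7 + 10*log10(0.00151396) = 57.501 dB


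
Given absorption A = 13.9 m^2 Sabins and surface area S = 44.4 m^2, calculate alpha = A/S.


Absorption coefficient = absorbed power / incident power
alpha = A / S = 13.9 / 44.4 = 0.31306


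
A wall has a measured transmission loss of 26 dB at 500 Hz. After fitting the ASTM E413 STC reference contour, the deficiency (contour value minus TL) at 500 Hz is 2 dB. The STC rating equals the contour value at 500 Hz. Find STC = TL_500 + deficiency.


By ASTM E413, STC = value of the fitted reference contour at 500 Hz.
Contour value at 500 Hz = TL_500 + deficiency = 26 + 2 = 28
STC = 28


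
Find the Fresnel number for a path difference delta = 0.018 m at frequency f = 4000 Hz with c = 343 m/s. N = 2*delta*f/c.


N = 2*delta*f/c = 2*delta/lambda, where lambda = c/f
lambda = 343 / 4000 = 0.08575 m
N = 2 * 0.018 / 0.08575 = 0.41983


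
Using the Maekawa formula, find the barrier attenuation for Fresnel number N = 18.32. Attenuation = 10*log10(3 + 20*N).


3 + 20*N = 3 + 20*18.32 = 369.4
Att = 10*log10(369.4) = 25.675 dB


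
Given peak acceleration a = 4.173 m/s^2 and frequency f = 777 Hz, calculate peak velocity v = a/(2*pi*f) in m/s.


omega = 2*pi*f = 2*pi*777 = 4882.03 rad/s
v = a / omega = 4.173 / 4882.03 = 0.00085477 m/s


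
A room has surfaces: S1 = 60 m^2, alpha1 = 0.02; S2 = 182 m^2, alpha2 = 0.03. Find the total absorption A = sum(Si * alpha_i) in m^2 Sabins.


60 * 0.02 = 1.2
182 * 0.03 = 5.46
A_total = 1.2 + 5.46 = 6.66 m^2


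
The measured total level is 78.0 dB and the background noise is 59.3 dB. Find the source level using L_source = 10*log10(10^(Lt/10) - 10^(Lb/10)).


10^(78.0/10) = 6.30957e+07
10^(59.3/10) = 851138
Difference = 6.30957e+07 - 851138 = 6.22446e+07
L_source = 10*log10(6.22446e+07) = 77.941 dB


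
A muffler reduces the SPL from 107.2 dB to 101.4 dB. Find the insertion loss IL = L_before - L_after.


Insertion loss = SPL without muffler - SPL with muffler
IL = 107.2 - 101.4 = 5.8 dB


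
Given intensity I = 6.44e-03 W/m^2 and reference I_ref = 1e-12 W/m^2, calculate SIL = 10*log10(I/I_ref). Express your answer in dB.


I / I_ref = 6.44e-03 / 1e-12 = 6.44e+09
SIL = 10 * log10(6.44e+09) = 98.089 dB


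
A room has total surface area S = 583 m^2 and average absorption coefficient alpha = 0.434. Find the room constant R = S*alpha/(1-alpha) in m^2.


R = 583 * 0.434 / (1 - 0.434) = 447.04 m^2


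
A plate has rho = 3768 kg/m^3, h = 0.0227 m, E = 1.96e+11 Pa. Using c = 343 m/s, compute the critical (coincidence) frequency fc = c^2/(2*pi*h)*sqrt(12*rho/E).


12*rho/E = 12*3768/1.96e+11 = 2.30694e-07
sqrt(12*rho/E) = sqrt(2.30694e-07) = 0.000480306
c^2/(2*pi*h) = 343^2/(2*pi*0.0227) = 824864
fc = 824864 * 0.000480306 = 396.19 Hz


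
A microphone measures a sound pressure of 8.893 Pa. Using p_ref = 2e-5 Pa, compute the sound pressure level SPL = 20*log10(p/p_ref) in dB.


p / p_ref = 8.893 / 2e-5 = 444650
SPL = 20 * log10(444650) = 112.96 dB


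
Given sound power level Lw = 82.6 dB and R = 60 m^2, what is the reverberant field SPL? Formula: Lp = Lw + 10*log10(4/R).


4/R = 4/60 = 0.0666667
Lp = 82.6 + 10*log10(0.0666667) = 70.839 dB


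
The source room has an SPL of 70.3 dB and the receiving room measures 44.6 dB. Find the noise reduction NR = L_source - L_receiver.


NR = L_source - L_receiver (difference between source and receiving room levels)
NR = 70.3 - 44.6 = 25.7 dB


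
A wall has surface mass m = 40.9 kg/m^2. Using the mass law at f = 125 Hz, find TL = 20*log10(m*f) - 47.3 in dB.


m * f = 40.9 * 125 = 5112.5
20*log10(5112.5) = 74.1727 dB
TL = 74.1727 - 47.3 = 26.873 dB


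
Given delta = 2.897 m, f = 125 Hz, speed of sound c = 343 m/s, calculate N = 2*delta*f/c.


N = 2*delta*f/c = 2*delta/lambda, where lambda = c/f
lambda = 343 / 125 = 2.744 m
N = 2 * 2.897 / 2.744 = 2.1115


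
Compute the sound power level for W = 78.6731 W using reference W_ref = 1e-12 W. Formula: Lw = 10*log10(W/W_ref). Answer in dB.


W / W_ref = 78.6731 / 1e-12 = 7.86731e+13
Lw = 10 * log10(7.86731e+13) = 138.96 dB


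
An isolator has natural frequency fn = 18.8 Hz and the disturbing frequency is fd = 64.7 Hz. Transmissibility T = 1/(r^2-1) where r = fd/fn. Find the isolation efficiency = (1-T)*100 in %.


r = 64.7 / 18.8 = 3.44149
r^2 - 1 = 3.44149^2 - 1 = 10.8439
T = 1/10.8439 = 0.0922177
Efficiency = (1 - 0.0922177)*100 = 90.778 %


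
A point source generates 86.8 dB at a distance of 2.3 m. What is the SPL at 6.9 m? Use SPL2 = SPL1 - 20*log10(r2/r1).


r2/r1 = 6.9/2.3 = 3
Correction = 20*log10(3) = 9.54243 dB
SPL2 = 86.8 - 9.54243 = 77.258 dB


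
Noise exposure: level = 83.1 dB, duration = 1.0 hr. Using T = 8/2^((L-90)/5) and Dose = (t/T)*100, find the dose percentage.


T_allowed = 8 / 2^((83.1 - 90)/5) = 20.8215 hr
Dose = 1.0 / 20.8215 * 100 = 4.8027 %


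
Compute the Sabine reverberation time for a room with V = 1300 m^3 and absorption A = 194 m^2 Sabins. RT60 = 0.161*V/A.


RT60 = 0.161 * 1300 / 194 = 1.0789 s


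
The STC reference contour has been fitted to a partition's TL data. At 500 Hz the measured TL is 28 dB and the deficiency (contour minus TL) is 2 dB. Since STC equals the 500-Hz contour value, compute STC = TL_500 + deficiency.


By ASTM E413, STC = value of the fitted reference contour at 500 Hz.
Contour value at 500 Hz = TL_500 + deficiency = 28 + 2 = 30
STC = 30


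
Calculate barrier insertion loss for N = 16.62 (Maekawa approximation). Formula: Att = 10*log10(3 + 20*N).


3 + 20*N = 3 + 20*16.62 = 335.4
Att = 10*log10(335.4) = 25.256 dB


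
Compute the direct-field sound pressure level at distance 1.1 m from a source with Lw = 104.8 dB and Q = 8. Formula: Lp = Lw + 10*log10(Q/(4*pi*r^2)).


4*pi*r^2 = 4*pi*1.1^2 = 15.2053 m^2
Q / (4*pi*r^2) = 8 / 15.2053 = 0.526132
Lp = 104.8 + 10*log10(0.526132) = 102.01 dB


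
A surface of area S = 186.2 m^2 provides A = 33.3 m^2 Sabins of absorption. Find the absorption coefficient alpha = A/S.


Absorption coefficient = absorbed power / incident power
alpha = A / S = 33.3 / 186.2 = 0.17884


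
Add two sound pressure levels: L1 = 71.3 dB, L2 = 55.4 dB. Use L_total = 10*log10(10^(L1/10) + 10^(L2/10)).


10^(71.3/10) = 1.34896e+07
10^(55.4/10) = 346737
Sum = 1.34896e+07 + 346737 = 1.38363e+07
L_total = 10*log10(1.38363e+07) = 71.41 dB


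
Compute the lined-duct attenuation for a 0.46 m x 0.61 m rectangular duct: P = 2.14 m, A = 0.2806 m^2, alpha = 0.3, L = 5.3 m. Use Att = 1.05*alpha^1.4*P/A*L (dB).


alpha^1.4 = 0.3^1.4 = 0.18534
Attenuation rate = 1.05 * alpha^1.4 * P / A
= 1.05 * 0.18534 * 2.14 / 0.2806 = 1.48417 dB/m
Total Att = 1.48417 * 5.3 = 7.8661 dB


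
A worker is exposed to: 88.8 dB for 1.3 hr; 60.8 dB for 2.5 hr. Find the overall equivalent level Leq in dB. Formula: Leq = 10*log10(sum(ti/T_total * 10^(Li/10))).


T_total = 1.3 + 2.5 = 3.8 hr
(1.3/3.8) * 10^(88.8/10) = 2.59513e+08
(2.5/3.8) * 10^(60.8/10) = 790963
Sum = 2.59513e+08 + 790963 = 2.60304e+08
Leq = 10*log10(2.60304e+08) = 84.155 dB


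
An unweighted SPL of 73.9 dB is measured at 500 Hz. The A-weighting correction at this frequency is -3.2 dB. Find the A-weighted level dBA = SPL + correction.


A-weighting table: 500 Hz -> -3.2 dB correction
SPL_A = SPL + correction = 73.9 + (-3.2) = 70.7 dBA


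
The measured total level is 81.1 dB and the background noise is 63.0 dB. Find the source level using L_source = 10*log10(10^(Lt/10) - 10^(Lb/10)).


10^(81.1/10) = 1.28825e+08
10^(63.0/10) = 1.99526e+06
Difference = 1.28825e+08 - 1.99526e+06 = 1.2683e+08
L_source = 10*log10(1.2683e+08) = 81.032 dB


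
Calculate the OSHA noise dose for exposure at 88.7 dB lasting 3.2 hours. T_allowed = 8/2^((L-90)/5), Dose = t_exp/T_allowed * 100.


T_allowed = 8 / 2^((88.7 - 90)/5) = 9.57983 hr
Dose = 3.2 / 9.57983 * 100 = 33.404 %


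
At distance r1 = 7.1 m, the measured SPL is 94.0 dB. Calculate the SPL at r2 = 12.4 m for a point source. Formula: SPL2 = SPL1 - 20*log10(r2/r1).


r2/r1 = 12.4/7.1 = 1.74648
Correction = 20*log10(1.74648) = 4.84327 dB
SPL2 = 94.0 - 4.84327 = 89.157 dB


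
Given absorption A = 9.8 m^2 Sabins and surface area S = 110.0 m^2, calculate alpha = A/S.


Absorption coefficient = absorbed power / incident power
alpha = A / S = 9.8 / 110.0 = 0.089091


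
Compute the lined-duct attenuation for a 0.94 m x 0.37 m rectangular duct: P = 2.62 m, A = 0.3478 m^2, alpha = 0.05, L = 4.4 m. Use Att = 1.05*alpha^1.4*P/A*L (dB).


alpha^1.4 = 0.05^1.4 = 0.0150854
Attenuation rate = 1.05 * alpha^1.4 * P / A
= 1.05 * 0.0150854 * 2.62 / 0.3478 = 0.119321 dB/m
Total Att = 0.119321 * 4.4 = 0.52501 dB


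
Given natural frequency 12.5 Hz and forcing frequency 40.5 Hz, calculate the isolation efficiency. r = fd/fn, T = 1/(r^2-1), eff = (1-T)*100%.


r = 40.5 / 12.5 = 3.24
r^2 - 1 = 3.24^2 - 1 = 9.4976
T = 1/9.4976 = 0.10529
Efficiency = (1 - 0.10529)*100 = 89.471 %


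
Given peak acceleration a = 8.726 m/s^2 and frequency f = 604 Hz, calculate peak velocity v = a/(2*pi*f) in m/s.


omega = 2*pi*f = 2*pi*604 = 3795.04 rad/s
v = a / omega = 8.726 / 3795.04 = 0.0022993 m/s


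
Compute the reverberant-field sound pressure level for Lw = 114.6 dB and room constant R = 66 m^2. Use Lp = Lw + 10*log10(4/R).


4/R = 4/66 = 0.0606061
Lp = 114.6 + 10*log10(0.0606061) = 102.43 dB


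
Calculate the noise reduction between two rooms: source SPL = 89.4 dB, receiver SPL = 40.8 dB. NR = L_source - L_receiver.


NR = L_source - L_receiver (difference between source and receiving room levels)
NR = 89.4 - 40.8 = 48.6 dB


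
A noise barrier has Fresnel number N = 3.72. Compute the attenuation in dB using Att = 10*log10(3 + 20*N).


3 + 20*N = 3 + 20*3.72 = 77.4
Att = 10*log10(77.4) = 18.887 dB


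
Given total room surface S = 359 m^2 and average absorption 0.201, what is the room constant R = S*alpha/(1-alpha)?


R = 359 * 0.201 / (1 - 0.201) = 90.312 m^2


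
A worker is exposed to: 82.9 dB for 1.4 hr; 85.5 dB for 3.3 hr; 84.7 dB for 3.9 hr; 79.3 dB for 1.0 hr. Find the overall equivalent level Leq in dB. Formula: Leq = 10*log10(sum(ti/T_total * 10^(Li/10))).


T_total = 1.4 + 3.3 + 3.9 + 1.0 = 9.6 hr
(1.4/9.6) * 10^(82.9/10) = 2.84352e+07
(3.3/9.6) * 10^(85.5/10) = 1.21967e+08
(3.9/9.6) * 10^(84.7/10) = 1.19893e+08
(1.0/9.6) * 10^(79.3/10) = 8.86602e+06
Sum = 2.84352e+07 + 1.21967e+08 + 1.19893e+08 + 8.86602e+06 = 2.79161e+08
Leq = 10*log10(2.79161e+08) = 84.459 dB


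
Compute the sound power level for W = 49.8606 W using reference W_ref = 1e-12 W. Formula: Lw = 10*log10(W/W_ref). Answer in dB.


W / W_ref = 49.8606 / 1e-12 = 4.98606e+13
Lw = 10 * log10(4.98606e+13) = 136.98 dB


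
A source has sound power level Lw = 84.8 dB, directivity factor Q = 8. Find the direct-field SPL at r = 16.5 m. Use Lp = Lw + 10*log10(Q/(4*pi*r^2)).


4*pi*r^2 = 4*pi*16.5^2 = 3421.19 m^2
Q / (4*pi*r^2) = 8 / 3421.19 = 0.00233837
Lp = 84.8 + 10*log10(0.00233837) = 58.489 dB


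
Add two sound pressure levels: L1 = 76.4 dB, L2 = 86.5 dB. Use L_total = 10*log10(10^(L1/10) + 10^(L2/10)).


10^(76.4/10) = 4.36516e+07
10^(86.5/10) = 4.46684e+08
Sum = 4.36516e+07 + 4.46684e+08 = 4.90336e+08
L_total = 10*log10(4.90336e+08) = 86.905 dB


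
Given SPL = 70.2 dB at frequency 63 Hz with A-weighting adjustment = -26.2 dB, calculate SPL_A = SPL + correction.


A-weighting table: 63 Hz -> -26.2 dB correction
SPL_A = SPL + correction = 70.2 + (-26.2) = 44 dBA


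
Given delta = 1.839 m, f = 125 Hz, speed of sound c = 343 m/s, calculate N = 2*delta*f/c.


N = 2*delta*f/c = 2*delta/lambda, where lambda = c/f
lambda = 343 / 125 = 2.744 m
N = 2 * 1.839 / 2.744 = 1.3404


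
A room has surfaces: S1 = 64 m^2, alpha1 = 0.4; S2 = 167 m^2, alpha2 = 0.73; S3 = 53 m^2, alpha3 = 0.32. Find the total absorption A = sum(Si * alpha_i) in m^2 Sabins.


64 * 0.4 = 25.6
167 * 0.73 = 121.91
53 * 0.32 = 16.96
A_total = 25.6 + 121.91 + 16.96 = 164.47 m^2


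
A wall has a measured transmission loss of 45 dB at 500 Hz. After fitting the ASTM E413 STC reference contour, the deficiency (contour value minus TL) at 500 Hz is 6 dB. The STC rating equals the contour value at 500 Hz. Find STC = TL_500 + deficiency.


By ASTM E413, STC = value of the fitted reference contour at 500 Hz.
Contour value at 500 Hz = TL_500 + deficiency = 45 + 6 = 51
STC = 51


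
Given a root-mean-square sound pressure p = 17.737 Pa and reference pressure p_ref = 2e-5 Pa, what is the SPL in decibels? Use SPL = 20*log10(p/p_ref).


p / p_ref = 17.737 / 2e-5 = 886850
SPL = 20 * log10(886850) = 118.96 dB


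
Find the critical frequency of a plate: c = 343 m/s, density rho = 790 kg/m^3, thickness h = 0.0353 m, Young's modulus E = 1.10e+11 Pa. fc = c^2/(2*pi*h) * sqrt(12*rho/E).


12*rho/E = 12*790/1.10e+11 = 8.61818e-08
sqrt(12*rho/E) = sqrt(8.61818e-08) = 0.000293567
c^2/(2*pi*h) = 343^2/(2*pi*0.0353) = 530437
fc = 530437 * 0.000293567 = 155.72 Hz


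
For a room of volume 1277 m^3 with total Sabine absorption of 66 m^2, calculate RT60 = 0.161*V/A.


RT60 = 0.161 * 1277 / 66 = 3.1151 s


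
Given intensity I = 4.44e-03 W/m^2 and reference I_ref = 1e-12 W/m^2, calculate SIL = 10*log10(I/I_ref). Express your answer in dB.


I / I_ref = 4.44e-03 / 1e-12 = 4.44e+09
SIL = 10 * log10(4.44e+09) = 96.474 dB


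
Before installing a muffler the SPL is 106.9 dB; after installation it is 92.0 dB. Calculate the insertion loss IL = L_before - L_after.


Insertion loss = SPL without muffler - SPL with muffler
IL = 106.9 - 92.0 = 14.9 dB


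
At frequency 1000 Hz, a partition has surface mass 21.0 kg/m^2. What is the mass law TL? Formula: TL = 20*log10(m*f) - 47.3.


m * f = 21.0 * 1000 = 21000
20*log10(21000) = 86.4444 dB
TL = 86.4444 - 47.3 = 39.144 dB


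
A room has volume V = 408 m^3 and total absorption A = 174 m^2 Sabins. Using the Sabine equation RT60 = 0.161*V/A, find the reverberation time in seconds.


RT60 = 0.161 * 408 / 174 = 0.37752 s


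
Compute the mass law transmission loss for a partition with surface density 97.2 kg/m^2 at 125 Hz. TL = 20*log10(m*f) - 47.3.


m * f = 97.2 * 125 = 12150
20*log10(12150) = 81.6915 dB
TL = 81.6915 - 47.3 = 34.392 dB


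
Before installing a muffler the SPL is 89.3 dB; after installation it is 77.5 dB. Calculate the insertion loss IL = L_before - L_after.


Insertion loss = SPL without muffler - SPL with muffler
IL = 89.3 - 77.5 = 11.8 dB


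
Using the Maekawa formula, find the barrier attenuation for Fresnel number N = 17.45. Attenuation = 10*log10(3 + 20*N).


3 + 20*N = 3 + 20*17.45 = 352
Att = 10*log10(352) = 25.465 dB


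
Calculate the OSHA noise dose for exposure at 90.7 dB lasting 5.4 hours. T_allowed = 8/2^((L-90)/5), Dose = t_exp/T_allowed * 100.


T_allowed = 8 / 2^((90.7 - 90)/5) = 7.26015 hr
Dose = 5.4 / 7.26015 * 100 = 74.379 %


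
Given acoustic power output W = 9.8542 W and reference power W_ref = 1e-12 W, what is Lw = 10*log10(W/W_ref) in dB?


W / W_ref = 9.8542 / 1e-12 = 9.8542e+12
Lw = 10 * log10(9.8542e+12) = 129.94 dB


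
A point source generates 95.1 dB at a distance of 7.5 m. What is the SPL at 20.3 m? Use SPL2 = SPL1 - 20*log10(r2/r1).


r2/r1 = 20.3/7.5 = 2.70667
Correction = 20*log10(2.70667) = 8.64871 dB
SPL2 = 95.1 - 8.64871 = 86.451 dB


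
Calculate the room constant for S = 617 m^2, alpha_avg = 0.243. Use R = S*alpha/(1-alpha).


R = 617 * 0.243 / (1 - 0.243) = 198.06 m^2


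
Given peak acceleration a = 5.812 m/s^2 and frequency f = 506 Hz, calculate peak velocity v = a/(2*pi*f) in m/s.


omega = 2*pi*f = 2*pi*506 = 3179.29 rad/s
v = a / omega = 5.812 / 3179.29 = 0.0018281 m/s


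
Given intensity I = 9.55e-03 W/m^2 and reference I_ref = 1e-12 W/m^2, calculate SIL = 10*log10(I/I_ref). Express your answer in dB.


I / I_ref = 9.55e-03 / 1e-12 = 9.55e+09
SIL = 10 * log10(9.55e+09) = 99.8 dB


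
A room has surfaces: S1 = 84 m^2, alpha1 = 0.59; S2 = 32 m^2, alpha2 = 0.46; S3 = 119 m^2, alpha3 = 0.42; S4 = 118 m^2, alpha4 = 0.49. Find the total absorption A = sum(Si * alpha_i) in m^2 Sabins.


84 * 0.59 = 49.56
32 * 0.46 = 14.72
119 * 0.42 = 49.98
118 * 0.49 = 57.82
A_total = 49.56 + 14.72 + 49.98 + 57.82 = 172.08 m^2


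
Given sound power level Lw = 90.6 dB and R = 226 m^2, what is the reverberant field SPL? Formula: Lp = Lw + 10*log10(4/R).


4/R = 4/226 = 0.0176991
Lp = 90.6 + 10*log10(0.0176991) = 73.08 dB


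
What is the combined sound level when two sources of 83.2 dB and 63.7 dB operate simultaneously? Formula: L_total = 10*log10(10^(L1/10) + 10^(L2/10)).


10^(83.2/10) = 2.0893e+08
10^(63.7/10) = 2.34423e+06
Sum = 2.0893e+08 + 2.34423e+06 = 2.11274e+08
L_total = 10*log10(2.11274e+08) = 83.248 dB


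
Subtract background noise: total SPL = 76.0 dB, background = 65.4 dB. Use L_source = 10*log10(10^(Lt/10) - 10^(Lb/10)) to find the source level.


10^(76.0/10) = 3.98107e+07
10^(65.4/10) = 3.46737e+06
Difference = 3.98107e+07 - 3.46737e+06 = 3.63433e+07
L_source = 10*log10(3.63433e+07) = 75.604 dB


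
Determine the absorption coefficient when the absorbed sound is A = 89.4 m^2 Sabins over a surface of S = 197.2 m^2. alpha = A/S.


Absorption coefficient = absorbed power / incident power
alpha = A / S = 89.4 / 197.2 = 0.45335


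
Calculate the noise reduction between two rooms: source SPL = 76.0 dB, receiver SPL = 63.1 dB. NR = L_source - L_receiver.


NR = L_source - L_receiver (difference between source and receiving room levels)
NR = 76.0 - 63.1 = 12.9 dB


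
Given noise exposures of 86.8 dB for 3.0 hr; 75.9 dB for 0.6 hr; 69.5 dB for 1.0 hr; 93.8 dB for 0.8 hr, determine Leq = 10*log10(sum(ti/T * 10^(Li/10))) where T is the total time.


T_total = 3.0 + 0.6 + 1.0 + 0.8 = 5.4 hr
(3.0/5.4) * 10^(86.8/10) = 2.65906e+08
(0.6/5.4) * 10^(75.9/10) = 4.32272e+06
(1.0/5.4) * 10^(69.5/10) = 1.65046e+06
(0.8/5.4) * 10^(93.8/10) = 3.55383e+08
Sum = 2.65906e+08 + 4.32272e+06 + 1.65046e+06 + 3.55383e+08 = 6.27262e+08
Leq = 10*log10(6.27262e+08) = 87.974 dB


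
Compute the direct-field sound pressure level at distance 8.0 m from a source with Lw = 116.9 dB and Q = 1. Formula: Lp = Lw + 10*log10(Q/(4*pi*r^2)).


4*pi*r^2 = 4*pi*8.0^2 = 804.248 m^2
Q / (4*pi*r^2) = 1 / 804.248 = 0.0012434
Lp = 116.9 + 10*log10(0.0012434) = 87.846 dB


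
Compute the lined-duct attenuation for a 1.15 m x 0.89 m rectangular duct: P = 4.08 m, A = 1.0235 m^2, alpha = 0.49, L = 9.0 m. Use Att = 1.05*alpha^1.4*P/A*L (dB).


alpha^1.4 = 0.49^1.4 = 0.368362
Attenuation rate = 1.05 * alpha^1.4 * P / A
= 1.05 * 0.368362 * 4.08 / 1.0235 = 1.54183 dB/m
Total Att = 1.54183 * 9.0 = 13.876 dB


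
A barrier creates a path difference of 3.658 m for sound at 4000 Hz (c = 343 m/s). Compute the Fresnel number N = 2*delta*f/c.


N = 2*delta*f/c = 2*delta/lambda, where lambda = c/f
lambda = 343 / 4000 = 0.08575 m
N = 2 * 3.658 / 0.08575 = 85.318


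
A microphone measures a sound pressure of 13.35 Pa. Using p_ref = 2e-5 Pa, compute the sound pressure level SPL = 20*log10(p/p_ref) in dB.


p / p_ref = 13.35 / 2e-5 = 667500
SPL = 20 * log10(667500) = 116.49 dB


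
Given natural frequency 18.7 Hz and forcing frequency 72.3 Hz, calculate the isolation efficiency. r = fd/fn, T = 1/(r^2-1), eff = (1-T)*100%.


r = 72.3 / 18.7 = 3.86631
r^2 - 1 = 3.86631^2 - 1 = 13.9484
T = 1/13.9484 = 0.0716928
Efficiency = (1 - 0.0716928)*100 = 92.831 %


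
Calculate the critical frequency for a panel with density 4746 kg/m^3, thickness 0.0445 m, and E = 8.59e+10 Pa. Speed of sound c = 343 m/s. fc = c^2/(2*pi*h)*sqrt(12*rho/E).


12*rho/E = 12*4746/8.59e+10 = 6.63003e-07
sqrt(12*rho/E) = sqrt(6.63003e-07) = 0.00081425
c^2/(2*pi*h) = 343^2/(2*pi*0.0445) = 420773
fc = 420773 * 0.00081425 = 342.61 Hz


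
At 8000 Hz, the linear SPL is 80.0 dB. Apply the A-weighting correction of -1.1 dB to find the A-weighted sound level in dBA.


A-weighting table: 8000 Hz -> -1.1 dB correction
SPL_A = SPL + correction = 80.0 + (-1.1) = 78.9 dBA


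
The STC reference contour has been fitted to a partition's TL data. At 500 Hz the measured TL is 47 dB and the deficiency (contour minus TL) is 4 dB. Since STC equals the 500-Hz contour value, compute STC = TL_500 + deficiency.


By ASTM E413, STC = value of the fitted reference contour at 500 Hz.
Contour value at 500 Hz = TL_500 + deficiency = 47 + 4 = 51
STC = 51


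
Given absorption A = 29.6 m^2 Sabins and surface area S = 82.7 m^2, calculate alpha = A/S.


Absorption coefficient = absorbed power / incident power
alpha = A / S = 29.6 / 82.7 = 0.35792


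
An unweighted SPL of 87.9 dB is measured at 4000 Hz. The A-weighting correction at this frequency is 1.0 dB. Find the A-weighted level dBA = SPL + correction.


A-weighting table: 4000 Hz -> 1.0 dB correction
SPL_A = SPL + correction = 87.9 + (1.0) = 88.9 dBA


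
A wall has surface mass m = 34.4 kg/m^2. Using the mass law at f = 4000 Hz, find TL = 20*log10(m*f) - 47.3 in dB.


m * f = 34.4 * 4000 = 137600
20*log10(137600) = 102.772 dB
TL = 102.772 - 47.3 = 55.472 dB


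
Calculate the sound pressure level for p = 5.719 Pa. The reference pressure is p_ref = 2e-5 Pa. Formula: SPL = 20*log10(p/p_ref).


p / p_ref = 5.719 / 2e-5 = 285950
SPL = 20 * log10(285950) = 109.13 dB


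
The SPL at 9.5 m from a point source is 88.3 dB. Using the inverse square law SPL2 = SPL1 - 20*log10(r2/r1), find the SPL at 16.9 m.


r2/r1 = 16.9/9.5 = 1.77895
Correction = 20*log10(1.77895) = 5.00327 dB
SPL2 = 88.3 - 5.00327 = 83.297 dB


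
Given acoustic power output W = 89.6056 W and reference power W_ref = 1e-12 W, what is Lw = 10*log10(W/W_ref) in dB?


W / W_ref = 89.6056 / 1e-12 = 8.96056e+13
Lw = 10 * log10(8.96056e+13) = 139.52 dB


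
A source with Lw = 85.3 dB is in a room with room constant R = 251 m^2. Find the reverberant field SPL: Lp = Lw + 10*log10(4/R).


4/R = 4/251 = 0.0159363
Lp = 85.3 + 10*log10(0.0159363) = 67.324 dB


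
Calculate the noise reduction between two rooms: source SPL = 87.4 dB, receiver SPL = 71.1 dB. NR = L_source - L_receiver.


NR = L_source - L_receiver (difference between source and receiving room levels)
NR = 87.4 - 71.1 = 16.3 dB


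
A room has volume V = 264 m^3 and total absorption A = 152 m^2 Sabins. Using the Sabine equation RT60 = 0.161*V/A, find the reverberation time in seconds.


RT60 = 0.161 * 264 / 152 = 0.27963 s


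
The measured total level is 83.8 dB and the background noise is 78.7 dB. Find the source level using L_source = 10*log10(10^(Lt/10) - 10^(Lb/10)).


10^(83.8/10) = 2.39883e+08
10^(78.7/10) = 7.4131e+07
Difference = 2.39883e+08 - 7.4131e+07 = 1.65752e+08
L_source = 10*log10(1.65752e+08) = 82.195 dB


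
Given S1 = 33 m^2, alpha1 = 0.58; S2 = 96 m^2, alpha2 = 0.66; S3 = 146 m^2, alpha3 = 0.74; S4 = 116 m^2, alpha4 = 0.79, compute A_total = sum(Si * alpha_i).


33 * 0.58 = 19.14
96 * 0.66 = 63.36
146 * 0.74 = 108.04
116 * 0.79 = 91.64
A_total = 19.14 + 63.36 + 108.04 + 91.64 = 282.18 m^2


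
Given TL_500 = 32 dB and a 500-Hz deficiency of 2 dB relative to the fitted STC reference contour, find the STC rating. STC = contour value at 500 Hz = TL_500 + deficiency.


By ASTM E413, STC = value of the fitted reference contour at 500 Hz.
Contour value at 500 Hz = TL_500 + deficiency = 32 + 2 = 34
STC = 34


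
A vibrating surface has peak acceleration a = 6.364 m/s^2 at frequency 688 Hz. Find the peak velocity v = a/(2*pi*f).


omega = 2*pi*f = 2*pi*688 = 4322.83 rad/s
v = a / omega = 6.364 / 4322.83 = 0.0014722 m/s


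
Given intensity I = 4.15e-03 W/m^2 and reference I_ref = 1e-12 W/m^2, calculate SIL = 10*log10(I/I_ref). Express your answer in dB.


I / I_ref = 4.15e-03 / 1e-12 = 4.15e+09
SIL = 10 * log10(4.15e+09) = 96.18 dB


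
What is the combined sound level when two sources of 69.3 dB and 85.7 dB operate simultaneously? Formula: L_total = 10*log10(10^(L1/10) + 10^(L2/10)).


10^(69.3/10) = 8.51138e+06
10^(85.7/10) = 3.71535e+08
Sum = 8.51138e+06 + 3.71535e+08 = 3.80046e+08
L_total = 10*log10(3.80046e+08) = 85.798 dB


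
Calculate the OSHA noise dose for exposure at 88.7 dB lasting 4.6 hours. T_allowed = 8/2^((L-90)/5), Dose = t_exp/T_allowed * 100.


T_allowed = 8 / 2^((88.7 - 90)/5) = 9.57983 hr
Dose = 4.6 / 9.57983 * 100 = 48.018 %


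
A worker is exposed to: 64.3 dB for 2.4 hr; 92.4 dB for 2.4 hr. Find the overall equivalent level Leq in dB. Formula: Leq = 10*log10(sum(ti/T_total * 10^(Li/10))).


T_total = 2.4 + 2.4 = 4.8 hr
(2.4/4.8) * 10^(64.3/10) = 1.34577e+06
(2.4/4.8) * 10^(92.4/10) = 8.689e+08
Sum = 1.34577e+06 + 8.689e+08 = 8.70246e+08
Leq = 10*log10(8.70246e+08) = 89.396 dB


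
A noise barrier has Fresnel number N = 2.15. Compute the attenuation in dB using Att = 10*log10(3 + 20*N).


3 + 20*N = 3 + 20*2.15 = 46
Att = 10*log10(46) = 16.628 dB


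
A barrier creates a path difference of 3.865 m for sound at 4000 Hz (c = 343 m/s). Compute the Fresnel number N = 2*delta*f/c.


N = 2*delta*f/c = 2*delta/lambda, where lambda = c/f
lambda = 343 / 4000 = 0.08575 m
N = 2 * 3.865 / 0.08575 = 90.146


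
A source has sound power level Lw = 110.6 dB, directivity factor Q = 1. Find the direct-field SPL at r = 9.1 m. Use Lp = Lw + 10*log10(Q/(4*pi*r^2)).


4*pi*r^2 = 4*pi*9.1^2 = 1040.62 m^2
Q / (4*pi*r^2) = 1 / 1040.62 = 0.000960966
Lp = 110.6 + 10*log10(0.000960966) = 80.427 dB


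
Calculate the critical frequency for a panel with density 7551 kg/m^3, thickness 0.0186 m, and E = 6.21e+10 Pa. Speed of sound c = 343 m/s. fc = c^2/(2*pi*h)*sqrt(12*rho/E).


12*rho/E = 12*7551/6.21e+10 = 1.45913e-06
sqrt(12*rho/E) = sqrt(1.45913e-06) = 0.00120794
c^2/(2*pi*h) = 343^2/(2*pi*0.0186) = 1.00669e+06
fc = 1.00669e+06 * 0.00120794 = 1216 Hz


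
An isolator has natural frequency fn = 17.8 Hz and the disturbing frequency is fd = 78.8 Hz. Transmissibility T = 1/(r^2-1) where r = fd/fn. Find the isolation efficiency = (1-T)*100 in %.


r = 78.8 / 17.8 = 4.42697
r^2 - 1 = 4.42697^2 - 1 = 18.5981
T = 1/18.5981 = 0.0537689
Efficiency = (1 - 0.0537689)*100 = 94.623 %


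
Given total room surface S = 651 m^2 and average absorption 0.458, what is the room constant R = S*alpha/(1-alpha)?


R = 651 * 0.458 / (1 - 0.458) = 550.11 m^2


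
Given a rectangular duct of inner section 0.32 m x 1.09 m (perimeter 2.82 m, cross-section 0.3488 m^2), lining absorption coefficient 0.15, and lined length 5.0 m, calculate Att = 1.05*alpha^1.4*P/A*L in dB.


alpha^1.4 = 0.15^1.4 = 0.0702308
Attenuation rate = 1.05 * alpha^1.4 * P / A
= 1.05 * 0.0702308 * 2.82 / 0.3488 = 0.596197 dB/m
Total Att = 0.596197 * 5.0 = 2.981 dB


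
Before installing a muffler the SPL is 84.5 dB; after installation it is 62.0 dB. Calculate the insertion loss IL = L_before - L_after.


Insertion loss = SPL without muffler - SPL with muffler
IL = 84.5 - 62.0 = 22.5 dB


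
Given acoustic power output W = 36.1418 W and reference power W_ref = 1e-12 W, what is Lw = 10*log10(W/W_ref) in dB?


W / W_ref = 36.1418 / 1e-12 = 3.61418e+13
Lw = 10 * log10(3.61418e+13) = 135.58 dB


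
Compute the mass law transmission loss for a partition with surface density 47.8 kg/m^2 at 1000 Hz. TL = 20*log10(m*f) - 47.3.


m * f = 47.8 * 1000 = 47800
20*log10(47800) = 93.5886 dB
TL = 93.5886 - 47.3 = 46.289 dB


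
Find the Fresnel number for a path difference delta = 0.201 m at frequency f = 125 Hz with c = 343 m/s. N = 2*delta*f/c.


N = 2*delta*f/c = 2*delta/lambda, where lambda = c/f
lambda = 343 / 125 = 2.744 m
N = 2 * 0.201 / 2.744 = 0.1465
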